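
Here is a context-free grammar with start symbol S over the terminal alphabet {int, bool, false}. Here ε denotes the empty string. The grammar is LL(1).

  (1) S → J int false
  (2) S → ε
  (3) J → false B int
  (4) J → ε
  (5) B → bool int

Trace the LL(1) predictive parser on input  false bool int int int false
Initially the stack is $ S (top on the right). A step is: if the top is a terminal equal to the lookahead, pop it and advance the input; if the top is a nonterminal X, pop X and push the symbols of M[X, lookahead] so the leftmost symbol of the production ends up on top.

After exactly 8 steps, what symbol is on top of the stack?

step 1: stack=$ S  input=false bool int int int false $  — expand S → J int false
step 2: stack=$ false int J  input=false bool int int int false $  — expand J → false B int
step 3: stack=$ false int int B false  input=false bool int int int false $  — match false
step 4: stack=$ false int int B  input=bool int int int false $  — expand B → bool int
step 5: stack=$ false int int int bool  input=bool int int int false $  — match bool
step 6: stack=$ false int int int  input=int int int false $  — match int
step 7: stack=$ false int int  input=int int false $  — match int
step 8: stack=$ false int  input=int false $  — match int
Stack after step 8: $ false (top = false).

false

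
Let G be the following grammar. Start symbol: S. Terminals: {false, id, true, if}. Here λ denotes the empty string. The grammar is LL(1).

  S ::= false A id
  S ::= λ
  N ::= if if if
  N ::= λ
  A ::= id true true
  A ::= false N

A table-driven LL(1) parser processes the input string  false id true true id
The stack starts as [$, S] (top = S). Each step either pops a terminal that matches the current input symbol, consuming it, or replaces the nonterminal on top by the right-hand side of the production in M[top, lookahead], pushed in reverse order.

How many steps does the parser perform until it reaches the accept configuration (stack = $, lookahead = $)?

7

step 1: stack=$ S  input=false id true true id $  — expand S ::= false A id
step 2: stack=$ id A false  input=false id true true id $  — match false
step 3: stack=$ id A  input=id true true id $  — expand A ::= id true true
step 4: stack=$ id true true id  input=id true true id $  — match id
step 5: stack=$ id true true  input=true true id $  — match true
step 6: stack=$ id true  input=true id $  — match true
step 7: stack=$ id  input=id $  — match id
Accept reached after 7 steps.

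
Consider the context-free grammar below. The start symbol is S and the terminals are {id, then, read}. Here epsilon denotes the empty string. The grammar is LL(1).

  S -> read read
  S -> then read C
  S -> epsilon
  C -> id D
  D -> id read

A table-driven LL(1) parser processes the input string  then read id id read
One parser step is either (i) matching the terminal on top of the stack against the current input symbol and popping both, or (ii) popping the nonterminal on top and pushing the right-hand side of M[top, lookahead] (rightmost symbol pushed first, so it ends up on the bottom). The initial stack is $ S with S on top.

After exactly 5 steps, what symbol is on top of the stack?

D

step 1: stack=$ S  input=then read id id read $  — expand S -> then read C
step 2: stack=$ C read then  input=then read id id read $  — match then
step 3: stack=$ C read  input=read id id read $  — match read
step 4: stack=$ C  input=id id read $  — expand C -> id D
step 5: stack=$ D id  input=id id read $  — match id
Stack after step 5: $ D (top = D).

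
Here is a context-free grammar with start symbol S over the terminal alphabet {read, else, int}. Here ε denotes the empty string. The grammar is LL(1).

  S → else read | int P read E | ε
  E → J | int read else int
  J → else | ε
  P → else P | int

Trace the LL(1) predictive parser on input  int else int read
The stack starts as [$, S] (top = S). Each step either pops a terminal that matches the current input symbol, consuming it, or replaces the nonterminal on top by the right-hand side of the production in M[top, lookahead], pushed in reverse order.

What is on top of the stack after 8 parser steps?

J

     Stack            Input                Action
  1  $ S              int else int read $  expand S → int P read E
  2  $ E read P int   int else int read $  match int
  3  $ E read P       else int read $      expand P → else P
  4  $ E read P else  else int read $      match else
  5  $ E read P       int read $           expand P → int
  6  $ E read int     int read $           match int
  7  $ E read         read $               match read
  8  $ E              $                    expand E → J
Stack after step 8: $ J (top = J).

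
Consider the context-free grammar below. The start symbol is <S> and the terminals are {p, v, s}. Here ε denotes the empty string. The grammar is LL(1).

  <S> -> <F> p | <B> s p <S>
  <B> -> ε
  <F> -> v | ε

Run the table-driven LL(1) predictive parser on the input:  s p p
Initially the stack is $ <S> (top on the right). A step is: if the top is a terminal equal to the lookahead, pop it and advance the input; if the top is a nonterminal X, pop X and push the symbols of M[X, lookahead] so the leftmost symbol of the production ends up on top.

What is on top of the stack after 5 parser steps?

<F>

step 1: stack=$ <S>  input=s p p $  — expand <S> -> <B> s p <S>
step 2: stack=$ <S> p s <B>  input=s p p $  — expand <B> -> ε
step 3: stack=$ <S> p s  input=s p p $  — match s
step 4: stack=$ <S> p  input=p p $  — match p
step 5: stack=$ <S>  input=p $  — expand <S> -> <F> p
Stack after step 5: $ p <F> (top = <F>).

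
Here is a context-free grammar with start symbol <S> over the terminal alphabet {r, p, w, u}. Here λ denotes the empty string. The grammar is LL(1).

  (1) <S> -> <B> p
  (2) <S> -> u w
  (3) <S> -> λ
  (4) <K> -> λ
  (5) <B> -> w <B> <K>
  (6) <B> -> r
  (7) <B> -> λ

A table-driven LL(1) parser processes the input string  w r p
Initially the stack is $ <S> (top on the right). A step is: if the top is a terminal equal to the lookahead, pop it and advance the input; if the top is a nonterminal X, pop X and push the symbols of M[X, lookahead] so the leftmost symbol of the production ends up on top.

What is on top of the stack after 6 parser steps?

p

step 1: stack=$ <S>  input=w r p $  — expand <S> -> <B> p
step 2: stack=$ p <B>  input=w r p $  — expand <B> -> w <B> <K>
step 3: stack=$ p <K> <B> w  input=w r p $  — match w
step 4: stack=$ p <K> <B>  input=r p $  — expand <B> -> r
step 5: stack=$ p <K> r  input=r p $  — match r
step 6: stack=$ p <K>  input=p $  — expand <K> -> λ
Stack after step 6: $ p (top = p).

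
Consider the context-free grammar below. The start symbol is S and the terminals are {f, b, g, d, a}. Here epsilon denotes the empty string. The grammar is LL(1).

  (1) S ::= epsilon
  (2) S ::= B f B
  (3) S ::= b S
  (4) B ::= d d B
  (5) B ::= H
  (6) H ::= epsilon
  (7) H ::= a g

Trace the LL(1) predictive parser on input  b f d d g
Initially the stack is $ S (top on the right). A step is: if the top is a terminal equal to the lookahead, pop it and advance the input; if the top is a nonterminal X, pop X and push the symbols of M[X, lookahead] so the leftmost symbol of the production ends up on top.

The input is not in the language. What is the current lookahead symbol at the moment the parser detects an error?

step 1: stack=$ S  input=b f d d g $  — expand S ::= b S
step 2: stack=$ S b  input=b f d d g $  — match b
step 3: stack=$ S  input=f d d g $  — expand S ::= B f B
step 4: stack=$ B f B  input=f d d g $  — expand B ::= H
step 5: stack=$ B f H  input=f d d g $  — expand H ::= epsilon
step 6: stack=$ B f  input=f d d g $  — match f
step 7: stack=$ B  input=d d g $  — expand B ::= d d B
step 8: stack=$ B d d  input=d d g $  — match d
step 9: stack=$ B d  input=d g $  — match d
step 10: stack=$ B  input=g $  — error: M[B, g] is empty

g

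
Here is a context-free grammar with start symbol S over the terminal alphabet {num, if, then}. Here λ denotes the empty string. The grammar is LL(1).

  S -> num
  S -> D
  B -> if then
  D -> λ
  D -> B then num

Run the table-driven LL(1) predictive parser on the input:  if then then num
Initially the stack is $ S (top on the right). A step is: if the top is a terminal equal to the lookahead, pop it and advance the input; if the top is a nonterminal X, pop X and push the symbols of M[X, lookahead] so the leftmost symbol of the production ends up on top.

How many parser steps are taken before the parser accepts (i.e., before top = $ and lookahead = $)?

7

     Stack               Input               Action
  1  $ S                 if then then num $  expand S -> D
  2  $ D                 if then then num $  expand D -> B then num
  3  $ num then B        if then then num $  expand B -> if then
  4  $ num then then if  if then then num $  match if
  5  $ num then then     then then num $     match then
  6  $ num then          then num $          match then
  7  $ num               num $               match num
Accept reached after 7 steps.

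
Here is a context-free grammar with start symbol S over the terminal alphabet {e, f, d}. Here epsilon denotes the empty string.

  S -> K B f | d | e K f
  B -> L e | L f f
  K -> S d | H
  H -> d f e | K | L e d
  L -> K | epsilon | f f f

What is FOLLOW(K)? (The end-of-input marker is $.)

FIRST(S): from S->K B f we get {d, e, f}; from S->d we get {d}; from S->e K f we get {e}. So FIRST(S) = {d, e, f}.
FIRST(B): from B->L e we get {d, e, f}; from B->L f f we get {d, e, f}. So FIRST(B) = {d, e, f}.
FIRST(K): from K->S d we get {d, e, f}; from K->H we get {d, e, f}. So FIRST(K) = {d, e, f}.
FIRST(L): from L->K we get {d, e, f}; from L->epsilon we get {epsilon}; from L->f f f we get {f}. So FIRST(L) = {epsilon, d, e, f}.
FIRST(H): from H->d f e we get {d}; from H->K we get {d, e, f}; from H->L e d we get {d, e, f}. So FIRST(H) = {d, e, f}.
FOLLOW(S) includes $ since S is the start symbol.
FOLLOW(S): in K->S d, S is followed by d with FIRST {d}. Thus FOLLOW(S) = {$, d}.
FOLLOW(B): in S->K B f, B is followed by f with FIRST {f}. Thus FOLLOW(B) = {f}.
FOLLOW(L): in B->L e, L is followed by e with FIRST {e}; in B->L f f, L is followed by f f with FIRST {f}; in H->L e d, L is followed by e d with FIRST {e}. Thus FOLLOW(L) = {e, f}.
FOLLOW(K): in S->K B f, K is followed by B f with FIRST {d, e, f}; in S->e K f, K is followed by f with FIRST {f}; in H->K, the suffix after K is empty, so FOLLOW(K) ⊇ FOLLOW(H) = {d, e, f}; in L->K, the suffix after K is empty, so FOLLOW(K) ⊇ FOLLOW(L) = {e, f}. Thus FOLLOW(K) = {d, e, f}.
FOLLOW(H): in K->H, the suffix after H is empty, so FOLLOW(H) ⊇ FOLLOW(K) = {d, e, f}. Thus FOLLOW(H) = {d, e, f}.

{d, e, f}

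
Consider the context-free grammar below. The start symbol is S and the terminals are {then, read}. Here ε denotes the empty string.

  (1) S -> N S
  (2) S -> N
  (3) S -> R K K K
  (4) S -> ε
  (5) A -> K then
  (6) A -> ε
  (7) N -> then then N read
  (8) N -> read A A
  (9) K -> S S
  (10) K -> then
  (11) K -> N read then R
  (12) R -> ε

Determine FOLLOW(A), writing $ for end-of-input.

FIRST(N): from N->then then N read we get {then}; from N->read A A we get {read}. So FIRST(N) = {read, then}.
FIRST(R): from R->ε we get {ε}. So FIRST(R) = {ε}.
FIRST(S): from S->N S we get {read, then}; from S->N we get {read, then}; from S->R K K K we get {ε, read, then}; from S->ε we get {ε}. So FIRST(S) = {ε, read, then}.
FIRST(K): from K->S S we get {ε, read, then}; from K->then we get {then}; from K->N read then R we get {read, then}. So FIRST(K) = {ε, read, then}.
FIRST(A): from A->K then we get {read, then}; from A->ε we get {ε}. So FIRST(A) = {ε, read, then}.
FOLLOW(S) includes $ since S is the start symbol.
FOLLOW(S): in S->N S, the suffix after S is empty (adds nothing new); in K->S S (occurrence 1), S is followed by S with FIRST {ε, read, then}; in K->S S (occurrence 1), the suffix after S is nullable, so FOLLOW(S) ⊇ FOLLOW(K) = {$, read, then}; in K->S S (occurrence 2), the suffix after S is empty, so FOLLOW(S) ⊇ FOLLOW(K) = {$, read, then}. Thus FOLLOW(S) = {$, read, then}.
FOLLOW(N): in S->N S, N is followed by S with FIRST {ε, read, then}; in S->N S, the suffix after N is nullable, so FOLLOW(N) ⊇ FOLLOW(S) = {$, read, then}; in S->N, the suffix after N is empty, so FOLLOW(N) ⊇ FOLLOW(S) = {$, read, then}; in N->then then N read, N is followed by read with FIRST {read}; in K->N read then R, N is followed by read then R with FIRST {read}. Thus FOLLOW(N) = {$, read, then}.
FOLLOW(A): in N->read A A (occurrence 1), A is followed by A with FIRST {ε, read, then}; in N->read A A (occurrence 1), the suffix after A is nullable, so FOLLOW(A) ⊇ FOLLOW(N) = {$, read, then}; in N->read A A (occurrence 2), the suffix after A is empty, so FOLLOW(A) ⊇ FOLLOW(N) = {$, read, then}. Thus FOLLOW(A) = {$, read, then}.
FOLLOW(K): in S->R K K K (occurrence 1), K is followed by K K with FIRST {ε, read, then}; in S->R K K K (occurrence 1), the suffix after K is nullable, so FOLLOW(K) ⊇ FOLLOW(S) = {$, read, then}; in S->R K K K (occurrence 2), K is followed by K with FIRST {ε, read, then}; in S->R K K K (occurrence 2), the suffix after K is nullable, so FOLLOW(K) ⊇ FOLLOW(S) = {$, read, then}; in S->R K K K (occurrence 3), the suffix after K is empty, so FOLLOW(K) ⊇ FOLLOW(S) = {$, read, then}; in A->K then, K is followed by then with FIRST {then}. Thus FOLLOW(K) = {$, read, then}.
FOLLOW(R): in S->R K K K, R is followed by K K K with FIRST {ε, read, then}; in S->R K K K, the suffix after R is nullable, so FOLLOW(R) ⊇ FOLLOW(S) = {$, read, then}; in K->N read then R, the suffix after R is empty, so FOLLOW(R) ⊇ FOLLOW(K) = {$, read, then}. Thus FOLLOW(R) = {$, read, then}.

{$, read, then}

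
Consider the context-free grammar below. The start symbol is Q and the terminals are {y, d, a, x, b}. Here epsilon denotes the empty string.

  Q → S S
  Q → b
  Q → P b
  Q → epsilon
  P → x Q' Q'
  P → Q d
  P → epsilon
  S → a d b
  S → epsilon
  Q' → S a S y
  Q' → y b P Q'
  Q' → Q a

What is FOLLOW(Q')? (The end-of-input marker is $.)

{a, b, d, x, y}

FIRST(S) = {epsilon, a}
FIRST(Q) = {epsilon, a, b, d, x}  (via S S, P b)
FIRST(P) = {epsilon, a, b, d, x}  (via Q d)
FIRST(Q') = {a, b, d, x, y}  (via S a S y, Q a)
FOLLOW(Q) includes $ since Q is the start symbol.
FOLLOW(Q): in P→Q d, Q is followed by d with FIRST {d}; in Q'→Q a, Q is followed by a with FIRST {a}. Thus FOLLOW(Q) = {$, a, d}.
FOLLOW(P): in Q→P b, P is followed by b with FIRST {b}; in Q'→y b P Q', P is followed by Q' with FIRST {a, b, d, x, y}. Thus FOLLOW(P) = {a, b, d, x, y}.
FOLLOW(S): in Q→S S (occurrence 1), S is followed by S with FIRST {epsilon, a}; in Q→S S (occurrence 1), the suffix after S is nullable, so FOLLOW(S) ⊇ FOLLOW(Q) = {$, a, d}; in Q→S S (occurrence 2), the suffix after S is empty, so FOLLOW(S) ⊇ FOLLOW(Q) = {$, a, d}; in Q'→S a S y (occurrence 1), S is followed by a S y with FIRST {a}; in Q'→S a S y (occurrence 2), S is followed by y with FIRST {y}. Thus FOLLOW(S) = {$, a, d, y}.
FOLLOW(Q'): in P→x Q' Q' (occurrence 1), Q' is followed by Q' with FIRST {a, b, d, x, y}; in P→x Q' Q' (occurrence 2), the suffix after Q' is empty, so FOLLOW(Q') ⊇ FOLLOW(P) = {a, b, d, x, y}; in Q'→y b P Q', the suffix after Q' is empty (adds nothing new). Thus FOLLOW(Q') = {a, b, d, x, y}.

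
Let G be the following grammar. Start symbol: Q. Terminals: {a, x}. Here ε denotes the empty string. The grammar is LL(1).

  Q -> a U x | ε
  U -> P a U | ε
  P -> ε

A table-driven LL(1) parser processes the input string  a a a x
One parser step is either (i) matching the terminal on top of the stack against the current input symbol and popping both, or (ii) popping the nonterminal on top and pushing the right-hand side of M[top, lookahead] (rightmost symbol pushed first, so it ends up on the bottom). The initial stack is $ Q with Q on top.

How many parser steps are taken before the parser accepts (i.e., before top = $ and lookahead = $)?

step 1: stack=$ Q  input=a a a x $  — expand Q -> a U x
step 2: stack=$ x U a  input=a a a x $  — match a
step 3: stack=$ x U  input=a a x $  — expand U -> P a U
step 4: stack=$ x U a P  input=a a x $  — expand P -> ε
step 5: stack=$ x U a  input=a a x $  — match a
step 6: stack=$ x U  input=a x $  — expand U -> P a U
step 7: stack=$ x U a P  input=a x $  — expand P -> ε
step 8: stack=$ x U a  input=a x $  — match a
step 9: stack=$ x U  input=x $  — expand U -> ε
step 10: stack=$ x  input=x $  — match x
Accept reached after 10 steps.

10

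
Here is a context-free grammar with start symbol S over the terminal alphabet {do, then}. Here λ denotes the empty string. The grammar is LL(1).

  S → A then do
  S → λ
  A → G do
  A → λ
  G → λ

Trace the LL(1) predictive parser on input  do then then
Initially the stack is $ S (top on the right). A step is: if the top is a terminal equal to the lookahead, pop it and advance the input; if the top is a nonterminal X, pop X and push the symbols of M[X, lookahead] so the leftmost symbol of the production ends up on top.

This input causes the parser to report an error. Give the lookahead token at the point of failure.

     Stack           Input           Action
  1  $ S             do then then $  expand S → A then do
  2  $ do then A     do then then $  expand A → G do
  3  $ do then do G  do then then $  expand G → λ
  4  $ do then do    do then then $  match do
  5  $ do then       then then $     match then
  6  $ do            then $          error: top is terminal do but lookahead is then

then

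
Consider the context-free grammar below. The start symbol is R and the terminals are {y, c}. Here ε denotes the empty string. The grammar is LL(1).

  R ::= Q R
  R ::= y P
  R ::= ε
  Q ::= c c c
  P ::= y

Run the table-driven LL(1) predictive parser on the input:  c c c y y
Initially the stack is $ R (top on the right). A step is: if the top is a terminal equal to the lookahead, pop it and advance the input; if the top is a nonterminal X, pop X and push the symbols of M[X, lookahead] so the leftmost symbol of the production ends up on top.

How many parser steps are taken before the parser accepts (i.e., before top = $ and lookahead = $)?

9

step 1: stack=$ R  input=c c c y y $  — expand R ::= Q R
step 2: stack=$ R Q  input=c c c y y $  — expand Q ::= c c c
step 3: stack=$ R c c c  input=c c c y y $  — match c
step 4: stack=$ R c c  input=c c y y $  — match c
step 5: stack=$ R c  input=c y y $  — match c
step 6: stack=$ R  input=y y $  — expand R ::= y P
step 7: stack=$ P y  input=y y $  — match y
step 8: stack=$ P  input=y $  — expand P ::= y
step 9: stack=$ y  input=y $  — match y
Accept reached after 9 steps.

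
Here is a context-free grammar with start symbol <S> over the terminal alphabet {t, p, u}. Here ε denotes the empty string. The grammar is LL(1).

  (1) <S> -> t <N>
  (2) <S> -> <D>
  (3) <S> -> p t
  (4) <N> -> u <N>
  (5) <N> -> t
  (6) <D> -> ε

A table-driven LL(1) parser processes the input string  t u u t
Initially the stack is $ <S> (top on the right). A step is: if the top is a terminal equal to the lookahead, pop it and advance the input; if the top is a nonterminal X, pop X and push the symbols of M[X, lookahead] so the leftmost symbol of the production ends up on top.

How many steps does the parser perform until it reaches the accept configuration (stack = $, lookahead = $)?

8

     Stack    Input      Action
  1  $ <S>    t u u t $  expand <S> -> t <N>
  2  $ <N> t  t u u t $  match t
  3  $ <N>    u u t $    expand <N> -> u <N>
  4  $ <N> u  u u t $    match u
  5  $ <N>    u t $      expand <N> -> u <N>
  6  $ <N> u  u t $      match u
  7  $ <N>    t $        expand <N> -> t
  8  $ t      t $        match t
Accept reached after 8 steps.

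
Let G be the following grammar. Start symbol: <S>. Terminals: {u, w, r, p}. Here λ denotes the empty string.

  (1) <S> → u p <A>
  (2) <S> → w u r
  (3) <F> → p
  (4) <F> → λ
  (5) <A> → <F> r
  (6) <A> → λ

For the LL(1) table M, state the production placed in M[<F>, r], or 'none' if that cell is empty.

<F> → λ

FIRST(<S>): from <S>→u p <A> we get {u}; from <S>→w u r we get {w}. So FIRST(<S>) = {u, w}.
FIRST(<F>): from <F>→p we get {p}; from <F>→λ we get {λ}. So FIRST(<F>) = {λ, p}.
FIRST(<A>): from <A>→<F> r we get {p, r}; from <A>→λ we get {λ}. So FIRST(<A>) = {λ, p, r}.
FOLLOW(<S>) includes $ since <S> is the start symbol.
FOLLOW(<F>): in <A>→<F> r, <F> is followed by r with FIRST {r}. Thus FOLLOW(<F>) = {r}.
For <F> → p: FIRST(p) = {p}, so it goes in M[<F>, t] for t ∈ {p}.
For <F> → λ: FIRST(λ) = {λ}, so it goes in M[<F>, t] for t ∈ {}; since λ ∈ FIRST, also for every t ∈ FOLLOW(<F>) = {r}.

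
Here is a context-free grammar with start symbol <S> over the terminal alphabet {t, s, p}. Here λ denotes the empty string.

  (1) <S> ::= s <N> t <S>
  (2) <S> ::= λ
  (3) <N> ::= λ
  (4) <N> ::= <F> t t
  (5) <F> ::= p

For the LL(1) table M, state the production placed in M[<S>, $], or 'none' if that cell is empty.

FIRST(<S>) = {λ, s}
FIRST(<F>) = {p}
FIRST(<N>) = {λ, p}  (via <F> t t)
FOLLOW(<S>) includes $ since <S> is the start symbol.
FOLLOW(<S>): in <S>::=s <N> t <S>, the suffix after <S> is empty (adds nothing new). Thus FOLLOW(<S>) = {$}.
For <S> ::= s <N> t <S>: FIRST(s <N> t <S>) = {s}, so it goes in M[<S>, t] for t ∈ {s}.
For <S> ::= λ: FIRST(λ) = {λ}, so it goes in M[<S>, t] for t ∈ {}; since λ ∈ FIRST, also for every t ∈ FOLLOW(<S>) = {$}.

<S> ::= λ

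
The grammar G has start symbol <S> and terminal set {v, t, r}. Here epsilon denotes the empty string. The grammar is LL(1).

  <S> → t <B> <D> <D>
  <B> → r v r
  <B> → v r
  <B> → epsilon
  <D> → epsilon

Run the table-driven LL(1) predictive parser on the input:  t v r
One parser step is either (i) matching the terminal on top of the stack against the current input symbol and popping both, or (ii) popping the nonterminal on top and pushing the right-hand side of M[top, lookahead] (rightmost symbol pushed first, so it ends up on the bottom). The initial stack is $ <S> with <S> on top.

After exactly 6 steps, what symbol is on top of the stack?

     Stack            Input    Action
  1  $ <S>            t v r $  expand <S> → t <B> <D> <D>
  2  $ <D> <D> <B> t  t v r $  match t
  3  $ <D> <D> <B>    v r $    expand <B> → v r
  4  $ <D> <D> r v    v r $    match v
  5  $ <D> <D> r      r $      match r
  6  $ <D> <D>        $        expand <D> → epsilon
Stack after step 6: $ <D> (top = <D>).

<D>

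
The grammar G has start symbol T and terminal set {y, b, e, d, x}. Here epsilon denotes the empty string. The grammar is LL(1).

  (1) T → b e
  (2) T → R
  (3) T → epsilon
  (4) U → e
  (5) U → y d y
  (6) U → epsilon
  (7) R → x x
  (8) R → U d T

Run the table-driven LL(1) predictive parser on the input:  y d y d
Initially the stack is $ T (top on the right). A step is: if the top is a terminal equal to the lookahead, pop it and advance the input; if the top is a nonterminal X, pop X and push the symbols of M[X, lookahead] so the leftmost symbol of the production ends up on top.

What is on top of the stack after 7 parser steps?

     Stack        Input      Action
  1  $ T          y d y d $  expand T → R
  2  $ R          y d y d $  expand R → U d T
  3  $ T d U      y d y d $  expand U → y d y
  4  $ T d y d y  y d y d $  match y
  5  $ T d y d    d y d $    match d
  6  $ T d y      y d $      match y
  7  $ T d        d $        match d
Stack after step 7: $ T (top = T).

T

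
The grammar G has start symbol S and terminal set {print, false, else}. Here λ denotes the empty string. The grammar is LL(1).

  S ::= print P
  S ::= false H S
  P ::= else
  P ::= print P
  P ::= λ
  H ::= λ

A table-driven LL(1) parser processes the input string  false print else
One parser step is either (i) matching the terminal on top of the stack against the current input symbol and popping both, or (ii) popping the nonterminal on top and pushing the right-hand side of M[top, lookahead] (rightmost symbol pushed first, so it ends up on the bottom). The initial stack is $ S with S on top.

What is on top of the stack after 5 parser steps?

P

step 1: stack=$ S  input=false print else $  — expand S ::= false H S
step 2: stack=$ S H false  input=false print else $  — match false
step 3: stack=$ S H  input=print else $  — expand H ::= λ
step 4: stack=$ S  input=print else $  — expand S ::= print P
step 5: stack=$ P print  input=print else $  — match print
Stack after step 5: $ P (top = P).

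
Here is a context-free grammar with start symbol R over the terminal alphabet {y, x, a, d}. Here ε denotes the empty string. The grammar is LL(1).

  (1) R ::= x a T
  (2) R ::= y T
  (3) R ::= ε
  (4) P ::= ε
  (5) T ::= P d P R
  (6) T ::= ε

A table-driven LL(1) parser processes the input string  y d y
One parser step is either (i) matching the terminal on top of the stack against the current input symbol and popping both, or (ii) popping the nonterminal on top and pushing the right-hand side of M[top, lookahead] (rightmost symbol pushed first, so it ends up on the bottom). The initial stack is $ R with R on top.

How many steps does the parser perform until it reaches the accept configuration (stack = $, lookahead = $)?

     Stack      Input    Action
  1  $ R        y d y $  expand R ::= y T
  2  $ T y      y d y $  match y
  3  $ T        d y $    expand T ::= P d P R
  4  $ R P d P  d y $    expand P ::= ε
  5  $ R P d    d y $    match d
  6  $ R P      y $      expand P ::= ε
  7  $ R        y $      expand R ::= y T
  8  $ T y      y $      match y
  9  $ T        $        expand T ::= ε
Accept reached after 9 steps.

9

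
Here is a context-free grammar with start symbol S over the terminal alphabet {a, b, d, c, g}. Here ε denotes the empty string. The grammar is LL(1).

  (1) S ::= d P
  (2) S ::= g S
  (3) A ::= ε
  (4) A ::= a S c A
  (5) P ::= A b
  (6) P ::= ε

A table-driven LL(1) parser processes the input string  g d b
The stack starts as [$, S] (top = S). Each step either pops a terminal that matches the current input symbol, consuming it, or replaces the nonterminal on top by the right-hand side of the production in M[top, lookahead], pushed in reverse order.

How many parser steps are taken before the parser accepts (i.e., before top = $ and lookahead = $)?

7

     Stack  Input    Action
  1  $ S    g d b $  expand S ::= g S
  2  $ S g  g d b $  match g
  3  $ S    d b $    expand S ::= d P
  4  $ P d  d b $    match d
  5  $ P    b $      expand P ::= A b
  6  $ b A  b $      expand A ::= ε
  7  $ b    b $      match b
Accept reached after 7 steps.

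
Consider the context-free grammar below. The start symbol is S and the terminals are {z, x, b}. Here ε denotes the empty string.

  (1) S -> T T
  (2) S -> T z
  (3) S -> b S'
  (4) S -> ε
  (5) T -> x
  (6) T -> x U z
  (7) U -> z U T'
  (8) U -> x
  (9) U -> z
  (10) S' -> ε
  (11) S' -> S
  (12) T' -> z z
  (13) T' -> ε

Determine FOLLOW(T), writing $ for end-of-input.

FIRST(T): from T->x we get {x}; from T->x U z we get {x}. So FIRST(T) = {x}.
FIRST(U): from U->z U T' we get {z}; from U->x we get {x}; from U->z we get {z}. So FIRST(U) = {x, z}.
FIRST(T'): from T'->z z we get {z}; from T'->ε we get {ε}. So FIRST(T') = {ε, z}.
FIRST(S): from S->T T we get {x}; from S->T z we get {x}; from S->b S' we get {b}; from S->ε we get {ε}. So FIRST(S) = {ε, b, x}.
FIRST(S'): from S'->ε we get {ε}; from S'->S we get {ε, b, x}. So FIRST(S') = {ε, b, x}.
FOLLOW(S) includes $ since S is the start symbol.
FOLLOW(U): in T->x U z, U is followed by z with FIRST {z}; in U->z U T', U is followed by T' with FIRST {ε, z}; in U->z U T', the suffix after U is nullable (adds nothing new). Thus FOLLOW(U) = {z}.
FOLLOW(T'): in U->z U T', the suffix after T' is empty, so FOLLOW(T') ⊇ FOLLOW(U) = {z}. Thus FOLLOW(T') = {z}.
FOLLOW(S): in S'->S, the suffix after S is empty, so FOLLOW(S) ⊇ FOLLOW(S') = {$}. Thus FOLLOW(S) = {$}.
FOLLOW(T): in S->T T (occurrence 1), T is followed by T with FIRST {x}; in S->T T (occurrence 2), the suffix after T is empty, so FOLLOW(T) ⊇ FOLLOW(S) = {$}; in S->T z, T is followed by z with FIRST {z}. Thus FOLLOW(T) = {$, x, z}.
FOLLOW(S'): in S->b S', the suffix after S' is empty, so FOLLOW(S') ⊇ FOLLOW(S) = {$}. Thus FOLLOW(S') = {$}.

{$, x, z}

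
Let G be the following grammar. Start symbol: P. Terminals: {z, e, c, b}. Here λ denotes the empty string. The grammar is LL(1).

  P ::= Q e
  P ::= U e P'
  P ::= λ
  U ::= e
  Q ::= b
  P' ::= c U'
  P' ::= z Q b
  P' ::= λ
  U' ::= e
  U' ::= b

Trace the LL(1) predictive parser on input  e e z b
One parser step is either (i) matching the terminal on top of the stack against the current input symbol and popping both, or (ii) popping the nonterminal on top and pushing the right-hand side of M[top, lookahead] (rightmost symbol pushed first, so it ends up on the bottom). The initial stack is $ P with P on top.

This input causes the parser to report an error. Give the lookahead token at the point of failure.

step 1: stack=$ P  input=e e z b $  — expand P ::= U e P'
step 2: stack=$ P' e U  input=e e z b $  — expand U ::= e
step 3: stack=$ P' e e  input=e e z b $  — match e
step 4: stack=$ P' e  input=e z b $  — match e
step 5: stack=$ P'  input=z b $  — expand P' ::= z Q b
step 6: stack=$ b Q z  input=z b $  — match z
step 7: stack=$ b Q  input=b $  — expand Q ::= b
step 8: stack=$ b b  input=b $  — match b
step 9: stack=$ b  input=$  — error: top is terminal b but lookahead is $

$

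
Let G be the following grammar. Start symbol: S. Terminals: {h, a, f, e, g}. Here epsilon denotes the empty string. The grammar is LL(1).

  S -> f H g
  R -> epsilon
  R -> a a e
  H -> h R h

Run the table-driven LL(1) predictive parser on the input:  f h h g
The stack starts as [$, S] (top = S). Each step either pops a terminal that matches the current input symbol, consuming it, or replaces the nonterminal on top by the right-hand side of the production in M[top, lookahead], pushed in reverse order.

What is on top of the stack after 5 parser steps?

h

step 1: stack=$ S  input=f h h g $  — expand S -> f H g
step 2: stack=$ g H f  input=f h h g $  — match f
step 3: stack=$ g H  input=h h g $  — expand H -> h R h
step 4: stack=$ g h R h  input=h h g $  — match h
step 5: stack=$ g h R  input=h g $  — expand R -> epsilon
Stack after step 5: $ g h (top = h).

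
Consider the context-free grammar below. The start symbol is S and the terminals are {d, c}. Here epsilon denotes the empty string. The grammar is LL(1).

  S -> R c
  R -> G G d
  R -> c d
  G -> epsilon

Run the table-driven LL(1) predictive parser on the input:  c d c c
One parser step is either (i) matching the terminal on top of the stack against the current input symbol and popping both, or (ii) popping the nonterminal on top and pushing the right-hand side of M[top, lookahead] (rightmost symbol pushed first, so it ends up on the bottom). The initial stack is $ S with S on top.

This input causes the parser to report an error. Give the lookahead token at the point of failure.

c

step 1: stack=$ S  input=c d c c $  — expand S -> R c
step 2: stack=$ c R  input=c d c c $  — expand R -> c d
step 3: stack=$ c d c  input=c d c c $  — match c
step 4: stack=$ c d  input=d c c $  — match d
step 5: stack=$ c  input=c c $  — match c
step 6: stack=$  input=c $  — error: stack empty but input remains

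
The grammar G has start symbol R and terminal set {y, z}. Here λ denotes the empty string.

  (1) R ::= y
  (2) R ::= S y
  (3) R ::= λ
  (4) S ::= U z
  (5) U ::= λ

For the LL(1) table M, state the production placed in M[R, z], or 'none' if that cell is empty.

FIRST(U): from U::=λ we get {λ}. So FIRST(U) = {λ}.
FIRST(S): from S::=U z we get {z}. So FIRST(S) = {z}.
FIRST(R): from R::=y we get {y}; from R::=S y we get {z}; from R::=λ we get {λ}. So FIRST(R) = {λ, y, z}.
FOLLOW(R) includes $ since R is the start symbol.
FOLLOW(R): R appears on no right-hand side. Thus FOLLOW(R) = {$}.
For R ::= y: FIRST(y) = {y}, so it goes in M[R, t] for t ∈ {y}.
For R ::= S y: FIRST(S y) = {z}, so it goes in M[R, t] for t ∈ {z}.
For R ::= λ: FIRST(λ) = {λ}, so it goes in M[R, t] for t ∈ {}; since λ ∈ FIRST, also for every t ∈ FOLLOW(R) = {$}.

R ::= S y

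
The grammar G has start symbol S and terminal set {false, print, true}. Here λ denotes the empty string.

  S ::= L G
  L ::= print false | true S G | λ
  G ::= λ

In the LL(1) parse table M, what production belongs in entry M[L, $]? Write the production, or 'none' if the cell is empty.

FIRST(L) = {λ, print, true}
FIRST(G) = {λ}
FIRST(S) = {λ, print, true}  (via L G)
FOLLOW(S) includes $ since S is the start symbol.
FOLLOW(S): in L::=true S G, S is followed by G with FIRST {λ}; in L::=true S G, the suffix after S is nullable, so FOLLOW(S) ⊇ FOLLOW(L) = {$}. Thus FOLLOW(S) = {$}.
FOLLOW(L): in S::=L G, L is followed by G with FIRST {λ}; in S::=L G, the suffix after L is nullable, so FOLLOW(L) ⊇ FOLLOW(S) = {$}. Thus FOLLOW(L) = {$}.
For L ::= print false: FIRST(print false) = {print}, so it goes in M[L, t] for t ∈ {print}.
For L ::= true S G: FIRST(true S G) = {true}, so it goes in M[L, t] for t ∈ {true}.
For L ::= λ: FIRST(λ) = {λ}, so it goes in M[L, t] for t ∈ {}; since λ ∈ FIRST, also for every t ∈ FOLLOW(L) = {$}.

L ::= λ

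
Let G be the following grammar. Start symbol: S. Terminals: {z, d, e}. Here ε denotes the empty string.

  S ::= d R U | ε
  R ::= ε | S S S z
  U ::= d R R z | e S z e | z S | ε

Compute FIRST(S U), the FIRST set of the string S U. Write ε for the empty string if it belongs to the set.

FIRST(S): from S::=d R U we get {d}; from S::=ε we get {ε}. So FIRST(S) = {ε, d}.
FIRST(U): from U::=d R R z we get {d}; from U::=e S z e we get {e}; from U::=z S we get {z}; from U::=ε we get {ε}. So FIRST(U) = {ε, d, e, z}.
FIRST(R): from R::=ε we get {ε}; from R::=S S S z we get {d, z}. So FIRST(R) = {ε, d, z}.
FIRST(S U): take FIRST of each symbol in turn, carrying on past any symbol whose FIRST contains ε; result {ε, d, e, z}.

{ε, d, e, z}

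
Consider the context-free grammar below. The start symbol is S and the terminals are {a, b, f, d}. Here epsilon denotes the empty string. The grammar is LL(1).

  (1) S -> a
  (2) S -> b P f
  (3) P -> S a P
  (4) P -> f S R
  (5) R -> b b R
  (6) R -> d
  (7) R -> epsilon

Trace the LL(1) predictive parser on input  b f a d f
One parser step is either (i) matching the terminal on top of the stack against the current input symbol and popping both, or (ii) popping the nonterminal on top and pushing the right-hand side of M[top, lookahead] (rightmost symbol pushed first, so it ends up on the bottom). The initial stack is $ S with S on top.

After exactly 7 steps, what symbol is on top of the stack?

step 1: stack=$ S  input=b f a d f $  — expand S -> b P f
step 2: stack=$ f P b  input=b f a d f $  — match b
step 3: stack=$ f P  input=f a d f $  — expand P -> f S R
step 4: stack=$ f R S f  input=f a d f $  — match f
step 5: stack=$ f R S  input=a d f $  — expand S -> a
step 6: stack=$ f R a  input=a d f $  — match a
step 7: stack=$ f R  input=d f $  — expand R -> d
Stack after step 7: $ f d (top = d).

d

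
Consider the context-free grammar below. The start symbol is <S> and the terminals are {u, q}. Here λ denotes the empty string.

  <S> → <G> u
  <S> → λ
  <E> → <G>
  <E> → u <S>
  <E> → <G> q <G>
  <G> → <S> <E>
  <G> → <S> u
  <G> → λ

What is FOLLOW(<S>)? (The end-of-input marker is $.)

FIRST(<S>): from <S>→<G> u we get {q, u}; from <S>→λ we get {λ}. So FIRST(<S>) = {λ, q, u}.
FIRST(<E>): from <E>→<G> we get {λ, q, u}; from <E>→u <S> we get {u}; from <E>→<G> q <G> we get {q, u}. So FIRST(<E>) = {λ, q, u}.
FIRST(<G>): from <G>→<S> <E> we get {λ, q, u}; from <G>→<S> u we get {q, u}; from <G>→λ we get {λ}. So FIRST(<G>) = {λ, q, u}.
FOLLOW(<S>) includes $ since <S> is the start symbol.
FOLLOW(<S>): in <E>→u <S>, the suffix after <S> is empty, so FOLLOW(<S>) ⊇ FOLLOW(<E>) = {q, u}; in <G>→<S> <E>, <S> is followed by <E> with FIRST {λ, q, u}; in <G>→<S> <E>, the suffix after <S> is nullable, so FOLLOW(<S>) ⊇ FOLLOW(<G>) = {q, u}; in <G>→<S> u, <S> is followed by u with FIRST {u}. Thus FOLLOW(<S>) = {$, q, u}.
FOLLOW(<E>): in <G>→<S> <E>, the suffix after <E> is empty, so FOLLOW(<E>) ⊇ FOLLOW(<G>) = {q, u}. Thus FOLLOW(<E>) = {q, u}.
FOLLOW(<G>): in <S>→<G> u, <G> is followed by u with FIRST {u}; in <E>→<G>, the suffix after <G> is empty, so FOLLOW(<G>) ⊇ FOLLOW(<E>) = {q, u}; in <E>→<G> q <G> (occurrence 1), <G> is followed by q <G> with FIRST {q}; in <E>→<G> q <G> (occurrence 2), the suffix after <G> is empty, so FOLLOW(<G>) ⊇ FOLLOW(<E>) = {q, u}. Thus FOLLOW(<G>) = {q, u}.

{$, q, u}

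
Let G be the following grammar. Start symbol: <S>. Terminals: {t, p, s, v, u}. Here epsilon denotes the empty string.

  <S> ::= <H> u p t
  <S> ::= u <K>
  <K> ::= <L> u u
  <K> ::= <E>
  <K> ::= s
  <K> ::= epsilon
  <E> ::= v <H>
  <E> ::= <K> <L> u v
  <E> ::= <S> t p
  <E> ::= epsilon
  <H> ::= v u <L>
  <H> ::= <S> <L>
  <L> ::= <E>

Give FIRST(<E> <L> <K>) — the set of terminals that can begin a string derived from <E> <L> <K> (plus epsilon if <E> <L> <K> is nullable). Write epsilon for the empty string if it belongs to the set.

FIRST(<S>): from <S>::=<H> u p t we get {u, v}; from <S>::=u <K> we get {u}. So FIRST(<S>) = {u, v}.
FIRST(<H>): from <H>::=v u <L> we get {v}; from <H>::=<S> <L> we get {u, v}. So FIRST(<H>) = {u, v}.
FIRST(<K>): from <K>::=<L> u u we get {s, u, v}; from <K>::=<E> we get {epsilon, s, u, v}; from <K>::=s we get {s}; from <K>::=epsilon we get {epsilon}. So FIRST(<K>) = {epsilon, s, u, v}.
FIRST(<E>): from <E>::=v <H> we get {v}; from <E>::=<K> <L> u v we get {s, u, v}; from <E>::=<S> t p we get {u, v}; from <E>::=epsilon we get {epsilon}. So FIRST(<E>) = {epsilon, s, u, v}.
FIRST(<L>): from <L>::=<E> we get {epsilon, s, u, v}. So FIRST(<L>) = {epsilon, s, u, v}.
FIRST(<E> <L> <K>): take FIRST of each symbol in turn, carrying on past any symbol whose FIRST contains epsilon; result {epsilon, s, u, v}.

{epsilon, s, u, v}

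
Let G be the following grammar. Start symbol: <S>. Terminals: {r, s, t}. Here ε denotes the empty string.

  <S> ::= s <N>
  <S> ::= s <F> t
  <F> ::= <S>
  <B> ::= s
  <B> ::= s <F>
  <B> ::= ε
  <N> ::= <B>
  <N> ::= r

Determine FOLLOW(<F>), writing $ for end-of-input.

FIRST(<S>) = {s}
FIRST(<B>) = {ε, s}
FIRST(<F>) = {s}  (via <S>)
FIRST(<N>) = {ε, r, s}  (via <B>)
FOLLOW(<S>) includes $ since <S> is the start symbol.
FOLLOW(<S>): in <F>::=<S>, the suffix after <S> is empty, so FOLLOW(<S>) ⊇ FOLLOW(<F>) = {$, t}. Thus FOLLOW(<S>) = {$, t}.
FOLLOW(<N>): in <S>::=s <N>, the suffix after <N> is empty, so FOLLOW(<N>) ⊇ FOLLOW(<S>) = {$, t}. Thus FOLLOW(<N>) = {$, t}.
FOLLOW(<B>): in <N>::=<B>, the suffix after <B> is empty, so FOLLOW(<B>) ⊇ FOLLOW(<N>) = {$, t}. Thus FOLLOW(<B>) = {$, t}.
FOLLOW(<F>): in <S>::=s <F> t, <F> is followed by t with FIRST {t}; in <B>::=s <F>, the suffix after <F> is empty, so FOLLOW(<F>) ⊇ FOLLOW(<B>) = {$, t}. Thus FOLLOW(<F>) = {$, t}.

{$, t}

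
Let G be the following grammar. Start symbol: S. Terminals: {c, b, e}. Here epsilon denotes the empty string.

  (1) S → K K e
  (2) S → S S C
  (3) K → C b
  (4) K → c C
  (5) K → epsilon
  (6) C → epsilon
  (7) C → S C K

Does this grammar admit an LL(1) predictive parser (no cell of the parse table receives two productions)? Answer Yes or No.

FIRST(S) = {b, c, e}
FIRST(K) = {epsilon, b, c, e}
FIRST(C) = {epsilon, b, c, e}
FOLLOW(S) = {$, b, c, e}
FOLLOW(K) = {$, b, c, e}
FOLLOW(C) = {$, b, c, e}
Cell M[C, b] receives both C → epsilon and C → S C K — the grammar is not LL(1).

No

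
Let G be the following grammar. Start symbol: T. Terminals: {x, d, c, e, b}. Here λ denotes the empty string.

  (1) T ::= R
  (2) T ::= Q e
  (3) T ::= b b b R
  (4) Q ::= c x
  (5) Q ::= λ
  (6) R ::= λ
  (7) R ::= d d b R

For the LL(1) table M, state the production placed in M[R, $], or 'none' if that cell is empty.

FIRST(Q): from Q::=c x we get {c}; from Q::=λ we get {λ}. So FIRST(Q) = {λ, c}.
FIRST(R): from R::=λ we get {λ}; from R::=d d b R we get {d}. So FIRST(R) = {λ, d}.
FIRST(T): from T::=R we get {λ, d}; from T::=Q e we get {c, e}; from T::=b b b R we get {b}. So FIRST(T) = {λ, b, c, d, e}.
FOLLOW(T) includes $ since T is the start symbol.
FOLLOW(T): T appears on no right-hand side. Thus FOLLOW(T) = {$}.
FOLLOW(R): in T::=R, the suffix after R is empty, so FOLLOW(R) ⊇ FOLLOW(T) = {$}; in T::=b b b R, the suffix after R is empty, so FOLLOW(R) ⊇ FOLLOW(T) = {$}; in R::=d d b R, the suffix after R is empty (adds nothing new). Thus FOLLOW(R) = {$}.
For R ::= λ: FIRST(λ) = {λ}, so it goes in M[R, t] for t ∈ {}; since λ ∈ FIRST, also for every t ∈ FOLLOW(R) = {$}.
For R ::= d d b R: FIRST(d d b R) = {d}, so it goes in M[R, t] for t ∈ {d}.

R ::= λ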